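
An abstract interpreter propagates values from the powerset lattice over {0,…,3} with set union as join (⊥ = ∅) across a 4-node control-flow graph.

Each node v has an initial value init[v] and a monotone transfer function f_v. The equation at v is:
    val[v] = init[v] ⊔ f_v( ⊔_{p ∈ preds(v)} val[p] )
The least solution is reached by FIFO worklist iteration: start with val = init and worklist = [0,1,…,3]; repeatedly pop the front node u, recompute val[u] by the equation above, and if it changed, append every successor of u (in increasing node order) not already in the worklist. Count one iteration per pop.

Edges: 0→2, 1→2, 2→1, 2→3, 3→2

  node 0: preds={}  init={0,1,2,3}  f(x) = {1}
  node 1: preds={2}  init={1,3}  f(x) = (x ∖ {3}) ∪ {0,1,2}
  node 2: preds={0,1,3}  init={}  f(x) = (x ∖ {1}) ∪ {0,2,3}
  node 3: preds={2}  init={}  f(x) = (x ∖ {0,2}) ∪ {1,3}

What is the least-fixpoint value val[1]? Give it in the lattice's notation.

{0,1,2,3}

Trace (6 dequeues):
  [1] u=0 | in {} | out {0,1,2,3} | ==
  [2] u=1 | in {} | out {0,1,2,3} | prev {1,3} | push {}
  [3] u=2 | in {0,1,2,3} | out {0,2,3} | prev {} | push {1}
  [4] u=3 | in {0,2,3} | out {1,3} | prev {} | push {2}
  [5] u=1 | in {0,2,3} | out {0,1,2,3} | ==
  [6] u=2 | in {0,1,2,3} | out {0,2,3} | ==

Converged values:
  [0] {0,1,2,3}
  [1] {0,1,2,3}
  [2] {0,2,3}
  [3] {1,3}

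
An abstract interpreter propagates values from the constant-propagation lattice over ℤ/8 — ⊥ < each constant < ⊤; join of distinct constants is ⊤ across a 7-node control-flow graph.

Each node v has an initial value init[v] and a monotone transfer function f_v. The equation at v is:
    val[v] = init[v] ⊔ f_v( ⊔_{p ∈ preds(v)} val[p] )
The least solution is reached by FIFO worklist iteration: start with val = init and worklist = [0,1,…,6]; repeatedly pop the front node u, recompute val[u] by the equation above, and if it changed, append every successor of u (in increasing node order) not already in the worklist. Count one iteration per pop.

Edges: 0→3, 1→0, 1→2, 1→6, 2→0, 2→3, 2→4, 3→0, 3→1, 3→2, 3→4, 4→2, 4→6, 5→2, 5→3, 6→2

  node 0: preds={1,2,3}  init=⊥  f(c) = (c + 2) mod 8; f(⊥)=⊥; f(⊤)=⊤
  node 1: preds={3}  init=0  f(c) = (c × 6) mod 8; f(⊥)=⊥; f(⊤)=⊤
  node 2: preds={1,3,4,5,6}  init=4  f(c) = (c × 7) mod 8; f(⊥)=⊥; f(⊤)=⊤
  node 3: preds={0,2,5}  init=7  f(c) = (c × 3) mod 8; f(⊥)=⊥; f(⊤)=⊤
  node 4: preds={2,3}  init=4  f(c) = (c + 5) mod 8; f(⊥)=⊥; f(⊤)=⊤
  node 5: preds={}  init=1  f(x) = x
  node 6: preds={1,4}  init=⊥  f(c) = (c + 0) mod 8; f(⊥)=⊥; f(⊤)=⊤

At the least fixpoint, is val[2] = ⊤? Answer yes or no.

Worklist (10 pops):
  #1 pop 0: in=⊤ → ⊤ (was ⊥); enqueue []
  #2 pop 1: in=7 → ⊤ (was 0); enqueue [0]
  #3 pop 2: in=⊤ → ⊤ (was 4); enqueue []
  #4 pop 3: in=⊤ → ⊤ (was 7); enqueue [1,2]
  #5 pop 4: in=⊤ → ⊤ (was 4); enqueue []
  #6 pop 5: in=⊥ → 1 (no change)
  #7 pop 6: in=⊤ → ⊤ (was ⊥); enqueue []
  #8 pop 0: in=⊤ → ⊤ (no change)
  #9 pop 1: in=⊤ → ⊤ (no change)
  #10 pop 2: in=⊤ → ⊤ (no change)

Fixpoint:
  val[0] = ⊤
  val[1] = ⊤
  val[2] = ⊤
  val[3] = ⊤
  val[4] = ⊤
  val[5] = 1
  val[6] = ⊤

yes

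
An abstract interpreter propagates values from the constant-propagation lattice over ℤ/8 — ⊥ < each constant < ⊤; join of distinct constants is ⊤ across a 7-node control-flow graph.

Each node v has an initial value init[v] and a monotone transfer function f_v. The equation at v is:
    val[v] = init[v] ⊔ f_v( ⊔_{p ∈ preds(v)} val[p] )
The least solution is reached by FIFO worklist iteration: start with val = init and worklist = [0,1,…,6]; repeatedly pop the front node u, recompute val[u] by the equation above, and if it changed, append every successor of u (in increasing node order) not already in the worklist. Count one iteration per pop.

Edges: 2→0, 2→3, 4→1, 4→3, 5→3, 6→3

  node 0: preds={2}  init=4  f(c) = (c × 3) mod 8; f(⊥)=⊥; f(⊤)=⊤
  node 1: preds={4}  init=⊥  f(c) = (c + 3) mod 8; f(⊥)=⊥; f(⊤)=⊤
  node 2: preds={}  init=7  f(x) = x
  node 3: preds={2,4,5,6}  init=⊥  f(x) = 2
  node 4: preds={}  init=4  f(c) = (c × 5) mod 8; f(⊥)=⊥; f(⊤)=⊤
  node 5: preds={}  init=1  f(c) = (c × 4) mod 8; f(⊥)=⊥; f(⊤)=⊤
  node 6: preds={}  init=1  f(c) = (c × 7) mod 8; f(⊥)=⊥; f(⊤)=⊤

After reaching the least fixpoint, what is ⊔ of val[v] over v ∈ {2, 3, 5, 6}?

⊤

Trace (7 dequeues):
  [1] u=0 | in 7 | out ⊤ | prev 4 | push {}
  [2] u=1 | in 4 | out 7 | prev ⊥ | push {}
  [3] u=2 | in ⊥ | out 7 | ==
  [4] u=3 | in ⊤ | out 2 | prev ⊥ | push {}
  [5] u=4 | in ⊥ | out 4 | ==
  [6] u=5 | in ⊥ | out 1 | ==
  [7] u=6 | in ⊥ | out 1 | ==

Converged values:
  [0] ⊤
  [1] 7
  [2] 7
  [3] 2
  [4] 4
  [5] 1
  [6] 1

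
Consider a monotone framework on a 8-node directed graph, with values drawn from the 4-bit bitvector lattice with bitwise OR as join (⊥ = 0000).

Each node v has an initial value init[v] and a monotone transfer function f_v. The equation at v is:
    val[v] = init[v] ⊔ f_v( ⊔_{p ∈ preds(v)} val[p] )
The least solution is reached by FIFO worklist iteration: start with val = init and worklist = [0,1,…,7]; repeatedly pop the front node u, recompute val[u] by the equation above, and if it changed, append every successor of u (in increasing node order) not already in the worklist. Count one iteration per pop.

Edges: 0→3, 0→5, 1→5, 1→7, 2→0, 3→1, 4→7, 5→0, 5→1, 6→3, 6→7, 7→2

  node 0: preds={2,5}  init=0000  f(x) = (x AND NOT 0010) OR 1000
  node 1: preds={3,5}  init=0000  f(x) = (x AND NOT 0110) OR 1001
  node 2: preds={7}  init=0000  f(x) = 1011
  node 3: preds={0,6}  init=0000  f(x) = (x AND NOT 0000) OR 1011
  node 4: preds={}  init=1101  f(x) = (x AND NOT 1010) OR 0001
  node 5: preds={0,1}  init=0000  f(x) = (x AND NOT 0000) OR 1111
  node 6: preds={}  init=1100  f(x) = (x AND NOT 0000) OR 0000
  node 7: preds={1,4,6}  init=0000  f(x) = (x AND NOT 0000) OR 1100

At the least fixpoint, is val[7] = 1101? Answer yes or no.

Iteration log — 13 steps:
  step 1. node 0  ⊔preds=0000  new=1000  old=0000  +wl: 
  step 2. node 1  ⊔preds=0000  new=1001  old=0000  +wl: 
  step 3. node 2  ⊔preds=0000  new=1011  old=0000  +wl: 0
  step 4. node 3  ⊔preds=1100  new=1111  old=0000  +wl: 1
  step 5. node 4  ⊔preds=0000  new=1101  stable
  step 6. node 5  ⊔preds=1001  new=1111  old=0000  +wl: 
  step 7. node 6  ⊔preds=0000  new=1100  stable
  step 8. node 7  ⊔preds=1101  new=1101  old=0000  +wl: 2
  step 9. node 0  ⊔preds=1111  new=1101  old=1000  +wl: 3,5
  step 10. node 1  ⊔preds=1111  new=1001  stable
  step 11. node 2  ⊔preds=1101  new=1011  stable
  step 12. node 3  ⊔preds=1101  new=1111  stable
  step 13. node 5  ⊔preds=1101  new=1111  stable

Least fixpoint reached:
  node 0: 1101
  node 1: 1001
  node 2: 1011
  node 3: 1111
  node 4: 1101
  node 5: 1111
  node 6: 1100
  node 7: 1101

yes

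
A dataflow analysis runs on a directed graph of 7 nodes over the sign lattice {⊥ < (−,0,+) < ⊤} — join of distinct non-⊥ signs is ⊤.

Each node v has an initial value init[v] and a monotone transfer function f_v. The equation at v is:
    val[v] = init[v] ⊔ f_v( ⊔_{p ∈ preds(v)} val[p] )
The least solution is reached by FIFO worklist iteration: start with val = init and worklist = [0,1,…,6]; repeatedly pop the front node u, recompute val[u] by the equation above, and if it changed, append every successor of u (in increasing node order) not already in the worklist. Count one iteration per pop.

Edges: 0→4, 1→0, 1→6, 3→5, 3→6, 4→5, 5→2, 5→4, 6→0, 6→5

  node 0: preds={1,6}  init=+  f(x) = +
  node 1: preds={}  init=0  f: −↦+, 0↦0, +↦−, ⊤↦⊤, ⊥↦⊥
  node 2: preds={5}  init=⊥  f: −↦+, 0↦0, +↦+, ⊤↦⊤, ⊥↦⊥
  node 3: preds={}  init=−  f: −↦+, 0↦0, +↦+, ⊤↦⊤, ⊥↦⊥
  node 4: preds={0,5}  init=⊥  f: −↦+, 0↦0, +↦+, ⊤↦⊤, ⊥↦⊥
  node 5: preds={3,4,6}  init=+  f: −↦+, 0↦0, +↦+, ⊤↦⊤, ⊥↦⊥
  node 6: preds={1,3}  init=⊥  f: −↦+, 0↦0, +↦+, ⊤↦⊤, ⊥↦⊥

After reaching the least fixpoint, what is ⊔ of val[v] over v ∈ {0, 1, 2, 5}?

⊤

Iteration log — 11 steps:
  step 1. node 0  ⊔preds=0  new=+  stable
  step 2. node 1  ⊔preds=⊥  new=0  stable
  step 3. node 2  ⊔preds=+  new=+  old=⊥  +wl: 
  step 4. node 3  ⊔preds=⊥  new=−  stable
  step 5. node 4  ⊔preds=+  new=+  old=⊥  +wl: 
  step 6. node 5  ⊔preds=⊤  new=⊤  old=+  +wl: 2,4
  step 7. node 6  ⊔preds=⊤  new=⊤  old=⊥  +wl: 0,5
  step 8. node 2  ⊔preds=⊤  new=⊤  old=+  +wl: 
  step 9. node 4  ⊔preds=⊤  new=⊤  old=+  +wl: 
  step 10. node 0  ⊔preds=⊤  new=+  stable
  step 11. node 5  ⊔preds=⊤  new=⊤  stable

Least fixpoint reached:
  node 0: +
  node 1: 0
  node 2: ⊤
  node 3: −
  node 4: ⊤
  node 5: ⊤
  node 6: ⊤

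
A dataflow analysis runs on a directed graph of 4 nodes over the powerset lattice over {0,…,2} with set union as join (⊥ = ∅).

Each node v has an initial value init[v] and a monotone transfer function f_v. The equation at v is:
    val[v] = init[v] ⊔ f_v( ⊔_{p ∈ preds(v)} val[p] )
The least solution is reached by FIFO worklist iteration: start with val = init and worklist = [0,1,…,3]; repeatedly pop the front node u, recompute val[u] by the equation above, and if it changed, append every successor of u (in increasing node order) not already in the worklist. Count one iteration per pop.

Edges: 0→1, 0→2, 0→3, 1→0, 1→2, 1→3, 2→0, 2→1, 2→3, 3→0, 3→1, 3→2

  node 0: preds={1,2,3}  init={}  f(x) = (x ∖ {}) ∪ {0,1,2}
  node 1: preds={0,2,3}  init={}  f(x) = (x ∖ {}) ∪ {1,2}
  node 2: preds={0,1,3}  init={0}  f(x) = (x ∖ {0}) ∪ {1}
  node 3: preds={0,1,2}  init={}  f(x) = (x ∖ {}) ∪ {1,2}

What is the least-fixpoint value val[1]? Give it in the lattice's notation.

{0,1,2}

Trace (7 dequeues):
  [1] u=0 | in {0} | out {0,1,2} | prev {} | push {}
  [2] u=1 | in {0,1,2} | out {0,1,2} | prev {} | push {0}
  [3] u=2 | in {0,1,2} | out {0,1,2} | prev {0} | push {1}
  [4] u=3 | in {0,1,2} | out {0,1,2} | prev {} | push {2}
  [5] u=0 | in {0,1,2} | out {0,1,2} | ==
  [6] u=1 | in {0,1,2} | out {0,1,2} | ==
  [7] u=2 | in {0,1,2} | out {0,1,2} | ==

Converged values:
  [0] {0,1,2}
  [1] {0,1,2}
  [2] {0,1,2}
  [3] {0,1,2}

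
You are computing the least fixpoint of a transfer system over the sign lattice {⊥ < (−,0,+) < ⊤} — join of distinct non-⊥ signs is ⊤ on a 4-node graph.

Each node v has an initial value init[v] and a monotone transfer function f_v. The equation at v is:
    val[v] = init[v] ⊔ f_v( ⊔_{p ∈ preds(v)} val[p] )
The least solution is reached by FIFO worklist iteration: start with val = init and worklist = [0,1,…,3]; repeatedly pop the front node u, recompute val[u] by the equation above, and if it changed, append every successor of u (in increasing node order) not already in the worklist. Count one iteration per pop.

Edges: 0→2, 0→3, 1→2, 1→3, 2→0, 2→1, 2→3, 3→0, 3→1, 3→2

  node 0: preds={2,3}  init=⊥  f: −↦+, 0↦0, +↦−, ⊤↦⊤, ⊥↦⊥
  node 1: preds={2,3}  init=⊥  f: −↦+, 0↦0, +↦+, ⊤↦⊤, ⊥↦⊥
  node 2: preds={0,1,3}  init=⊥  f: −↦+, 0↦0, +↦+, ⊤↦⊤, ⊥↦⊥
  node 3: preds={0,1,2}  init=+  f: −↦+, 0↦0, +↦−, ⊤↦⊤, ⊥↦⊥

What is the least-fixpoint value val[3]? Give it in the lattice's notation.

Trace (8 dequeues):
  [1] u=0 | in + | out − | prev ⊥ | push {}
  [2] u=1 | in + | out + | prev ⊥ | push {}
  [3] u=2 | in ⊤ | out ⊤ | prev ⊥ | push {0,1}
  [4] u=3 | in ⊤ | out ⊤ | prev + | push {2}
  [5] u=0 | in ⊤ | out ⊤ | prev − | push {3}
  [6] u=1 | in ⊤ | out ⊤ | prev + | push {}
  [7] u=2 | in ⊤ | out ⊤ | ==
  [8] u=3 | in ⊤ | out ⊤ | ==

Converged values:
  [0] ⊤
  [1] ⊤
  [2] ⊤
  [3] ⊤

⊤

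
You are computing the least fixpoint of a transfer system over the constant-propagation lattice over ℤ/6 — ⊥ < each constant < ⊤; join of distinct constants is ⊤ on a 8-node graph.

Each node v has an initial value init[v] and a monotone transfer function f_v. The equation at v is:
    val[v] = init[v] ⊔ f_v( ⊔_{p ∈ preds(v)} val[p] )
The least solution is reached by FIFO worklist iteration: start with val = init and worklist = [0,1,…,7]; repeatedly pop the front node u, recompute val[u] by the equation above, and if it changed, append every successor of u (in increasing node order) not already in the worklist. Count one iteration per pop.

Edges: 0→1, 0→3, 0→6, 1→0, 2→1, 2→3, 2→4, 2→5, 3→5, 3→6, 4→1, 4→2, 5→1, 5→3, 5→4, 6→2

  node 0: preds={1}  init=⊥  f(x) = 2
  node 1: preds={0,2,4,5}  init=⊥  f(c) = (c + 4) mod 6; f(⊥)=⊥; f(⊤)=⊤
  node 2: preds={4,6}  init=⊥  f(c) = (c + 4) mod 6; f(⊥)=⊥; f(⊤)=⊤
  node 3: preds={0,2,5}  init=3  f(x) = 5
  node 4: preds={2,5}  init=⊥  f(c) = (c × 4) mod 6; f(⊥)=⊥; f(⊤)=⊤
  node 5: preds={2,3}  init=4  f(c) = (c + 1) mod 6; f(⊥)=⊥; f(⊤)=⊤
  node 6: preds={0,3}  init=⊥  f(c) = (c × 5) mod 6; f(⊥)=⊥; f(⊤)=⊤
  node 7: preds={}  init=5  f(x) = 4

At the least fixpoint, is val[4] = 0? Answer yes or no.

Trace (16 dequeues):
  [1] u=0 | in ⊥ | out 2 | prev ⊥ | push {}
  [2] u=1 | in ⊤ | out ⊤ | prev ⊥ | push {0}
  [3] u=2 | in ⊥ | out ⊥ | ==
  [4] u=3 | in ⊤ | out ⊤ | prev 3 | push {}
  [5] u=4 | in 4 | out 4 | prev ⊥ | push {1,2}
  [6] u=5 | in ⊤ | out ⊤ | prev 4 | push {3,4}
  [7] u=6 | in ⊤ | out ⊤ | prev ⊥ | push {}
  [8] u=7 | in ⊥ | out ⊤ | prev 5 | push {}
  [9] u=0 | in ⊤ | out 2 | ==
  [10] u=1 | in ⊤ | out ⊤ | ==
  [11] u=2 | in ⊤ | out ⊤ | prev ⊥ | push {1,5}
  [12] u=3 | in ⊤ | out ⊤ | ==
  [13] u=4 | in ⊤ | out ⊤ | prev 4 | push {2}
  [14] u=1 | in ⊤ | out ⊤ | ==
  [15] u=5 | in ⊤ | out ⊤ | ==
  [16] u=2 | in ⊤ | out ⊤ | ==

Converged values:
  [0] 2
  [1] ⊤
  [2] ⊤
  [3] ⊤
  [4] ⊤
  [5] ⊤
  [6] ⊤
  [7] ⊤

no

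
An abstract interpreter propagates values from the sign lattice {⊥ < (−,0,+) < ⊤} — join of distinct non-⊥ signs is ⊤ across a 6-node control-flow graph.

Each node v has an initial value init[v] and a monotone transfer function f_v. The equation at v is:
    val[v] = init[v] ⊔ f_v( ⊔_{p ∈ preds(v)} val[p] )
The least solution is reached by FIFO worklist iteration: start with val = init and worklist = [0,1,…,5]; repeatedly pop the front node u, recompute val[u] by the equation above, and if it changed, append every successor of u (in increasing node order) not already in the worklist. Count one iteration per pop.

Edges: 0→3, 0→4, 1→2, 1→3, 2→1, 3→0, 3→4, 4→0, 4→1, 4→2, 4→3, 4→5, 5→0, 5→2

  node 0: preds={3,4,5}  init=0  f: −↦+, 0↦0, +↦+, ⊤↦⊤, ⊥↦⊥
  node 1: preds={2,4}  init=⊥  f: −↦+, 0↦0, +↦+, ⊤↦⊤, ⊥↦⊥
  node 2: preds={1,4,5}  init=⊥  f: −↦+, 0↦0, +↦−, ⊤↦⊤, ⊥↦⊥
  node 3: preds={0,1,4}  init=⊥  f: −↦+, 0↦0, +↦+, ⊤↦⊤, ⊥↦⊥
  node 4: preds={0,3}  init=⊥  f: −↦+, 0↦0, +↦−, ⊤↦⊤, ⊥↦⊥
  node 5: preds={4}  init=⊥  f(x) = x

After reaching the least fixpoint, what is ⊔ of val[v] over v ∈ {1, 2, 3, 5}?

Iteration log — 11 steps:
  step 1. node 0  ⊔preds=⊥  new=0  stable
  step 2. node 1  ⊔preds=⊥  new=⊥  stable
  step 3. node 2  ⊔preds=⊥  new=⊥  stable
  step 4. node 3  ⊔preds=0  new=0  old=⊥  +wl: 0
  step 5. node 4  ⊔preds=0  new=0  old=⊥  +wl: 1,2,3
  step 6. node 5  ⊔preds=0  new=0  old=⊥  +wl: 
  step 7. node 0  ⊔preds=0  new=0  stable
  step 8. node 1  ⊔preds=0  new=0  old=⊥  +wl: 
  step 9. node 2  ⊔preds=0  new=0  old=⊥  +wl: 1
  step 10. node 3  ⊔preds=0  new=0  stable
  step 11. node 1  ⊔preds=0  new=0  stable

Least fixpoint reached:
  node 0: 0
  node 1: 0
  node 2: 0
  node 3: 0
  node 4: 0
  node 5: 0

0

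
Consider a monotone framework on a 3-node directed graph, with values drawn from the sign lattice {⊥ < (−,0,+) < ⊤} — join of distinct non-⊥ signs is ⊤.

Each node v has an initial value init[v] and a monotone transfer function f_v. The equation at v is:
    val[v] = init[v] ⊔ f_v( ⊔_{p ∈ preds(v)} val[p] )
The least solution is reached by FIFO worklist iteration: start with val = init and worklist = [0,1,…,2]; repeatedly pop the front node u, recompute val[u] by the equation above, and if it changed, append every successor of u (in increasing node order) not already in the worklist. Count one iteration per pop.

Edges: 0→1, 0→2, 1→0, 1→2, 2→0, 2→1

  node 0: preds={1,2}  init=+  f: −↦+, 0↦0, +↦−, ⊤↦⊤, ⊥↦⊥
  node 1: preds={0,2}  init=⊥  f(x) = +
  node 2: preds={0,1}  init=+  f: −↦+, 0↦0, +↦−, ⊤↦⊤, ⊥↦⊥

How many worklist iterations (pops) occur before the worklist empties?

5

Worklist (5 pops):
  #1 pop 0: in=+ → ⊤ (was +); enqueue []
  #2 pop 1: in=⊤ → + (was ⊥); enqueue [0]
  #3 pop 2: in=⊤ → ⊤ (was +); enqueue [1]
  #4 pop 0: in=⊤ → ⊤ (no change)
  #5 pop 1: in=⊤ → + (no change)

Fixpoint:
  val[0] = ⊤
  val[1] = +
  val[2] = ⊤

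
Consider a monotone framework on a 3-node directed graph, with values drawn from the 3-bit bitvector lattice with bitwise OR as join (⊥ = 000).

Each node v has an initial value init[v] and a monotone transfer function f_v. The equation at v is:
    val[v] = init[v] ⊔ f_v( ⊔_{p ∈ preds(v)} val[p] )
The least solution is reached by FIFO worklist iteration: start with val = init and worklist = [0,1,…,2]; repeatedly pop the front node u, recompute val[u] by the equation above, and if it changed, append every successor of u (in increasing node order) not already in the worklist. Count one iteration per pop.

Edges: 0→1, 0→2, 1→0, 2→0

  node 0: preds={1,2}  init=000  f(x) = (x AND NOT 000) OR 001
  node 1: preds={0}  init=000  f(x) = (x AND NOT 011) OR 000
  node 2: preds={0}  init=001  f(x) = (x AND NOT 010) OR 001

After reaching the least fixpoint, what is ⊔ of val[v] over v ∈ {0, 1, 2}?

001

Trace (3 dequeues):
  [1] u=0 | in 001 | out 001 | prev 000 | push {}
  [2] u=1 | in 001 | out 000 | ==
  [3] u=2 | in 001 | out 001 | ==

Converged values:
  [0] 001
  [1] 000
  [2] 001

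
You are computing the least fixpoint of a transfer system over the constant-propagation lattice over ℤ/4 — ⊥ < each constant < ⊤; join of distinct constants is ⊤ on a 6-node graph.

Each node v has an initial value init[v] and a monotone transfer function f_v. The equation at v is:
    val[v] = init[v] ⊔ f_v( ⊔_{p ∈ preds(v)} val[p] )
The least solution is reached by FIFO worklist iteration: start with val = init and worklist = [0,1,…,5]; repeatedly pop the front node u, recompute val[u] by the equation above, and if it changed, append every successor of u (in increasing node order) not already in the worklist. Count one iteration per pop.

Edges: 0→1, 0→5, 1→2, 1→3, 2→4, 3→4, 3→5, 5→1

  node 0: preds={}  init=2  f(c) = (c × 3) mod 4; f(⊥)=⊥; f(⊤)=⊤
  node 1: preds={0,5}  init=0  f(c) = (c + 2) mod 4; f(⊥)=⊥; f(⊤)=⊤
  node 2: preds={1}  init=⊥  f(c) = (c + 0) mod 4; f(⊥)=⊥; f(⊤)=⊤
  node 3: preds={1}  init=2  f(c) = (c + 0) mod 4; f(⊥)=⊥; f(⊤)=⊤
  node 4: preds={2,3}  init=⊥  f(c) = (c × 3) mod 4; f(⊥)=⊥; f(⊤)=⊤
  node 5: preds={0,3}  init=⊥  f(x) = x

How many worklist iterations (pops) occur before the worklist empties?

10

Trace (10 dequeues):
  [1] u=0 | in ⊥ | out 2 | ==
  [2] u=1 | in 2 | out 0 | ==
  [3] u=2 | in 0 | out 0 | prev ⊥ | push {}
  [4] u=3 | in 0 | out ⊤ | prev 2 | push {}
  [5] u=4 | in ⊤ | out ⊤ | prev ⊥ | push {}
  [6] u=5 | in ⊤ | out ⊤ | prev ⊥ | push {1}
  [7] u=1 | in ⊤ | out ⊤ | prev 0 | push {2,3}
  [8] u=2 | in ⊤ | out ⊤ | prev 0 | push {4}
  [9] u=3 | in ⊤ | out ⊤ | ==
  [10] u=4 | in ⊤ | out ⊤ | ==

Converged values:
  [0] 2
  [1] ⊤
  [2] ⊤
  [3] ⊤
  [4] ⊤
  [5] ⊤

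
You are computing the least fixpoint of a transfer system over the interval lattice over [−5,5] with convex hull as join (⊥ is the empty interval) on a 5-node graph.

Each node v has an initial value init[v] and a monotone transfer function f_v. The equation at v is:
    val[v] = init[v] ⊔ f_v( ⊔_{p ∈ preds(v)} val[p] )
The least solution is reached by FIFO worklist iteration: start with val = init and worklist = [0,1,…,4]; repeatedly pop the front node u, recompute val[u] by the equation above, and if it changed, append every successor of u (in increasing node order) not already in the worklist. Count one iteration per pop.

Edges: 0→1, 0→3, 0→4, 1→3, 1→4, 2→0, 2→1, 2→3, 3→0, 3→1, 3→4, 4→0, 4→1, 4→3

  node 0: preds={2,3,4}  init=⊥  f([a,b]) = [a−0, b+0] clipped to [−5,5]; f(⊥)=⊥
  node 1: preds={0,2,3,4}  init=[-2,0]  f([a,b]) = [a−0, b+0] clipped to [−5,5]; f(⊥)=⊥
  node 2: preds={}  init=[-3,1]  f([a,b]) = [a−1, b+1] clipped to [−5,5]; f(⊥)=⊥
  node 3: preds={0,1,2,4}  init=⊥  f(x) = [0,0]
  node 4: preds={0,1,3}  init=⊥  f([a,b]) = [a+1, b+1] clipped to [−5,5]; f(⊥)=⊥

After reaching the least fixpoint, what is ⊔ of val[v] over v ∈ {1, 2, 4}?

[-3,5]

Trace (21 dequeues):
  [1] u=0 | in [-3,1] | out [-3,1] | prev ⊥ | push {}
  [2] u=1 | in [-3,1] | out [-3,1] | prev [-2,0] | push {}
  [3] u=2 | in ⊥ | out [-3,1] | ==
  [4] u=3 | in [-3,1] | out [0,0] | prev ⊥ | push {0,1}
  [5] u=4 | in [-3,1] | out [-2,2] | prev ⊥ | push {3}
  [6] u=0 | in [-3,2] | out [-3,2] | prev [-3,1] | push {4}
  [7] u=1 | in [-3,2] | out [-3,2] | prev [-3,1] | push {}
  [8] u=3 | in [-3,2] | out [0,0] | ==
  [9] u=4 | in [-3,2] | out [-2,3] | prev [-2,2] | push {0,1,3}
  [10] u=0 | in [-3,3] | out [-3,3] | prev [-3,2] | push {4}
  [11] u=1 | in [-3,3] | out [-3,3] | prev [-3,2] | push {}
  [12] u=3 | in [-3,3] | out [0,0] | ==
  [13] u=4 | in [-3,3] | out [-2,4] | prev [-2,3] | push {0,1,3}
  [14] u=0 | in [-3,4] | out [-3,4] | prev [-3,3] | push {4}
  [15] u=1 | in [-3,4] | out [-3,4] | prev [-3,3] | push {}
  [16] u=3 | in [-3,4] | out [0,0] | ==
  [17] u=4 | in [-3,4] | out [-2,5] | prev [-2,4] | push {0,1,3}
  [18] u=0 | in [-3,5] | out [-3,5] | prev [-3,4] | push {4}
  [19] u=1 | in [-3,5] | out [-3,5] | prev [-3,4] | push {}
  [20] u=3 | in [-3,5] | out [0,0] | ==
  [21] u=4 | in [-3,5] | out [-2,5] | ==

Converged values:
  [0] [-3,5]
  [1] [-3,5]
  [2] [-3,1]
  [3] [0,0]
  [4] [-2,5]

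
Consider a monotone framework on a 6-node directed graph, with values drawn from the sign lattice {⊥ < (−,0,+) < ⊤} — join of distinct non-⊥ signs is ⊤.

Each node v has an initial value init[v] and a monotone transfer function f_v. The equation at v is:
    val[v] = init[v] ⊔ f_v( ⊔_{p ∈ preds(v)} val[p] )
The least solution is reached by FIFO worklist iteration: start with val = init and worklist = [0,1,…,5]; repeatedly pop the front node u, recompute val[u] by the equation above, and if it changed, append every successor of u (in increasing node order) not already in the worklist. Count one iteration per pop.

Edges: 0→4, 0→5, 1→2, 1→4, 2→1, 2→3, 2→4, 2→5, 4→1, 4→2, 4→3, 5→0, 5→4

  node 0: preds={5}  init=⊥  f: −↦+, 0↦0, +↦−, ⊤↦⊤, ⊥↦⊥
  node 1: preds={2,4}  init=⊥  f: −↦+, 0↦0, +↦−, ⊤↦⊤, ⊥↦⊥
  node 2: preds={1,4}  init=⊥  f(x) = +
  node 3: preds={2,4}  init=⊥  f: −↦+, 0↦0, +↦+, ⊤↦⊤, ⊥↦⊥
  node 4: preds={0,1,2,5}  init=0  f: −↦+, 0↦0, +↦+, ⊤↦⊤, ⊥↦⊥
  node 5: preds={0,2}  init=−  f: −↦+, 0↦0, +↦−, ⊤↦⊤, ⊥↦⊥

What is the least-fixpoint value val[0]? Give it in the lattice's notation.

+

Worklist (10 pops):
  #1 pop 0: in=− → + (was ⊥); enqueue []
  #2 pop 1: in=0 → 0 (was ⊥); enqueue []
  #3 pop 2: in=0 → + (was ⊥); enqueue [1]
  #4 pop 3: in=⊤ → ⊤ (was ⊥); enqueue []
  #5 pop 4: in=⊤ → ⊤ (was 0); enqueue [2,3]
  #6 pop 5: in=+ → − (no change)
  #7 pop 1: in=⊤ → ⊤ (was 0); enqueue [4]
  #8 pop 2: in=⊤ → + (no change)
  #9 pop 3: in=⊤ → ⊤ (no change)
  #10 pop 4: in=⊤ → ⊤ (no change)

Fixpoint:
  val[0] = +
  val[1] = ⊤
  val[2] = +
  val[3] = ⊤
  val[4] = ⊤
  val[5] = −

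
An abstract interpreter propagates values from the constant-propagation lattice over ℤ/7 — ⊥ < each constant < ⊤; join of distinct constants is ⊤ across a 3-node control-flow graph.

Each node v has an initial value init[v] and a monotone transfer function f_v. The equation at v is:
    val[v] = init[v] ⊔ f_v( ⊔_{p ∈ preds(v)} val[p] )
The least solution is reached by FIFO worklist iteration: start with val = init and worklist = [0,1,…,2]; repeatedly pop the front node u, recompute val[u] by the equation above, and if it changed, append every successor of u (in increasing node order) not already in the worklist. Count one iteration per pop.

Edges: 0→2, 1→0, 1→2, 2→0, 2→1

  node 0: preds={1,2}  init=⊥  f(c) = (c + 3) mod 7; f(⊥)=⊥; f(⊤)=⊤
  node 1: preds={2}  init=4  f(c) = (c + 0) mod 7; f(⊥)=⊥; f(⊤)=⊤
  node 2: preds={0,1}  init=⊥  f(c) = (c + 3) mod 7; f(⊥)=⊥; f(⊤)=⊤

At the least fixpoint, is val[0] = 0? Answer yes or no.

Iteration log — 7 steps:
  step 1. node 0  ⊔preds=4  new=0  old=⊥  +wl: 
  step 2. node 1  ⊔preds=⊥  new=4  stable
  step 3. node 2  ⊔preds=⊤  new=⊤  old=⊥  +wl: 0,1
  step 4. node 0  ⊔preds=⊤  new=⊤  old=0  +wl: 2
  step 5. node 1  ⊔preds=⊤  new=⊤  old=4  +wl: 0
  step 6. node 2  ⊔preds=⊤  new=⊤  stable
  step 7. node 0  ⊔preds=⊤  new=⊤  stable

Least fixpoint reached:
  node 0: ⊤
  node 1: ⊤
  node 2: ⊤

no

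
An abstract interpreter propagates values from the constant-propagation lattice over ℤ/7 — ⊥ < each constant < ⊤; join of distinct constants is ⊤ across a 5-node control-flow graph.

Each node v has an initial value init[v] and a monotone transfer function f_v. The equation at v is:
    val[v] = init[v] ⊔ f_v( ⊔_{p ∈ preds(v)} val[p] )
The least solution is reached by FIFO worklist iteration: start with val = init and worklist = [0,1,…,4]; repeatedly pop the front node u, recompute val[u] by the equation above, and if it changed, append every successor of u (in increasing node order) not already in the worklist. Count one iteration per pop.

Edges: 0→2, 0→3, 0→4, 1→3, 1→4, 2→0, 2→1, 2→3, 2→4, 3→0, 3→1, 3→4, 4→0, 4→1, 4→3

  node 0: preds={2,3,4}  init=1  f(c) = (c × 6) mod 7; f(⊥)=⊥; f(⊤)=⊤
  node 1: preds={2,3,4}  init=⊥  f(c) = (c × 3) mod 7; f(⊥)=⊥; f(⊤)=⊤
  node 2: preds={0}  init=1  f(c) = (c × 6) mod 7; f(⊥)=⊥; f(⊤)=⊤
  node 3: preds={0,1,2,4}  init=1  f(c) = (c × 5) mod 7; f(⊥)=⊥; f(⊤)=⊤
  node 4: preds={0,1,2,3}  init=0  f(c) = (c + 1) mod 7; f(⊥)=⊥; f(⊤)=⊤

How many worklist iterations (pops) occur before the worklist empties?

Iteration log — 8 steps:
  step 1. node 0  ⊔preds=⊤  new=⊤  old=1  +wl: 
  step 2. node 1  ⊔preds=⊤  new=⊤  old=⊥  +wl: 
  step 3. node 2  ⊔preds=⊤  new=⊤  old=1  +wl: 0,1
  step 4. node 3  ⊔preds=⊤  new=⊤  old=1  +wl: 
  step 5. node 4  ⊔preds=⊤  new=⊤  old=0  +wl: 3
  step 6. node 0  ⊔preds=⊤  new=⊤  stable
  step 7. node 1  ⊔preds=⊤  new=⊤  stable
  step 8. node 3  ⊔preds=⊤  new=⊤  stable

Least fixpoint reached:
  node 0: ⊤
  node 1: ⊤
  node 2: ⊤
  node 3: ⊤
  node 4: ⊤

8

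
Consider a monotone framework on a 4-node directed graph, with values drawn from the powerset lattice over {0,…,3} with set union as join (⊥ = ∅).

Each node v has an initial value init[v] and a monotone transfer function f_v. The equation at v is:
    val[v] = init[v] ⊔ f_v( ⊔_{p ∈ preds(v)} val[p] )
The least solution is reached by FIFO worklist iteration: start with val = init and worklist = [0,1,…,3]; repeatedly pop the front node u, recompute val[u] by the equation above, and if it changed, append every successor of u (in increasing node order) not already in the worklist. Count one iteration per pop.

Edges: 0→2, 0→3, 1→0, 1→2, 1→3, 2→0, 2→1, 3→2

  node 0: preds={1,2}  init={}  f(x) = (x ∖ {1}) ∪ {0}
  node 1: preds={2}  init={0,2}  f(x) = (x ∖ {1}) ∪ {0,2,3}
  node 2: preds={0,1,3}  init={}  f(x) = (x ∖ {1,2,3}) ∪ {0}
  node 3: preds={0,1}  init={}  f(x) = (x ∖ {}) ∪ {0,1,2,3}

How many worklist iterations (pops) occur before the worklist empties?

8

Worklist (8 pops):
  #1 pop 0: in={0,2} → {0,2} (was {}); enqueue []
  #2 pop 1: in={} → {0,2,3} (was {0,2}); enqueue [0]
  #3 pop 2: in={0,2,3} → {0} (was {}); enqueue [1]
  #4 pop 3: in={0,2,3} → {0,1,2,3} (was {}); enqueue [2]
  #5 pop 0: in={0,2,3} → {0,2,3} (was {0,2}); enqueue [3]
  #6 pop 1: in={0} → {0,2,3} (no change)
  #7 pop 2: in={0,1,2,3} → {0} (no change)
  #8 pop 3: in={0,2,3} → {0,1,2,3} (no change)

Fixpoint:
  val[0] = {0,2,3}
  val[1] = {0,2,3}
  val[2] = {0}
  val[3] = {0,1,2,3}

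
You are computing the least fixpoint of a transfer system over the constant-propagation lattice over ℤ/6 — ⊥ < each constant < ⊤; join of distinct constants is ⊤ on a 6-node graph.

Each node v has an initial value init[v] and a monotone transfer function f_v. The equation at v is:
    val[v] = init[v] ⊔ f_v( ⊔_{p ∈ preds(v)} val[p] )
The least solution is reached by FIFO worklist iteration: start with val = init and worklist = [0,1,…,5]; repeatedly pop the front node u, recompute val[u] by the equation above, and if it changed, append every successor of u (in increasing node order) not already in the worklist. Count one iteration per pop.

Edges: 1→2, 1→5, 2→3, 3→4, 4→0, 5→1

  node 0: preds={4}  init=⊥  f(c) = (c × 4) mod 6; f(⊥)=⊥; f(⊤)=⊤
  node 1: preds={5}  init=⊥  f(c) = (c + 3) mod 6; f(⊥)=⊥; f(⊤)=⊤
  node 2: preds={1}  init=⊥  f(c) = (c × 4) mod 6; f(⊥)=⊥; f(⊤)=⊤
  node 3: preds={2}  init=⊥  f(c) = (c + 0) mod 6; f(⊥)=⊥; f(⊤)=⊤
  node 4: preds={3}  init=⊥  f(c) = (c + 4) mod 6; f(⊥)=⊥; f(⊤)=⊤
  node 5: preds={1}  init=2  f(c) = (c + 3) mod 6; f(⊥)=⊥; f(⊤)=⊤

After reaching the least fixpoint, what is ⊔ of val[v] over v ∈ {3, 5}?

2

Worklist (7 pops):
  #1 pop 0: in=⊥ → ⊥ (no change)
  #2 pop 1: in=2 → 5 (was ⊥); enqueue []
  #3 pop 2: in=5 → 2 (was ⊥); enqueue []
  #4 pop 3: in=2 → 2 (was ⊥); enqueue []
  #5 pop 4: in=2 → 0 (was ⊥); enqueue [0]
  #6 pop 5: in=5 → 2 (no change)
  #7 pop 0: in=0 → 0 (was ⊥); enqueue []

Fixpoint:
  val[0] = 0
  val[1] = 5
  val[2] = 2
  val[3] = 2
  val[4] = 0
  val[5] = 2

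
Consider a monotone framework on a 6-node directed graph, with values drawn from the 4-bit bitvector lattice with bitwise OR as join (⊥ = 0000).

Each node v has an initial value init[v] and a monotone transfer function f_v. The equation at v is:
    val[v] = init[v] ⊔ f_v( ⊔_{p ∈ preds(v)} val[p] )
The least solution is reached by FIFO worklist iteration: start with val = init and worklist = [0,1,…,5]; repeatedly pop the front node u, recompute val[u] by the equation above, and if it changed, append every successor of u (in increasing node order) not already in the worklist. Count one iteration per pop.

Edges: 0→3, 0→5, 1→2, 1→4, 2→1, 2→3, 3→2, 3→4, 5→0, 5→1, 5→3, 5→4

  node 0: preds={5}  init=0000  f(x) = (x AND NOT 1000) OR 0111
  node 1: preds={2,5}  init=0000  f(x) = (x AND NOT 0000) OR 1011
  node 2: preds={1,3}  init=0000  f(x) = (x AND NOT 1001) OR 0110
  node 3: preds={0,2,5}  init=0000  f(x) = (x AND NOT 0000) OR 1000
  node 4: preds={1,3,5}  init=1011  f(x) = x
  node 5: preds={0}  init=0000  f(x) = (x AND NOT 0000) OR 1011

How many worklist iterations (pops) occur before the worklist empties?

Iteration log — 11 steps:
  step 1. node 0  ⊔preds=0000  new=0111  old=0000  +wl: 
  step 2. node 1  ⊔preds=0000  new=1011  old=0000  +wl: 
  step 3. node 2  ⊔preds=1011  new=0110  old=0000  +wl: 1
  step 4. node 3  ⊔preds=0111  new=1111  old=0000  +wl: 2
  step 5. node 4  ⊔preds=1111  new=1111  old=1011  +wl: 
  step 6. node 5  ⊔preds=0111  new=1111  old=0000  +wl: 0,3,4
  step 7. node 1  ⊔preds=1111  new=1111  old=1011  +wl: 
  step 8. node 2  ⊔preds=1111  new=0110  stable
  step 9. node 0  ⊔preds=1111  new=0111  stable
  step 10. node 3  ⊔preds=1111  new=1111  stable
  step 11. node 4  ⊔preds=1111  new=1111  stable

Least fixpoint reached:
  node 0: 0111
  node 1: 1111
  node 2: 0110
  node 3: 1111
  node 4: 1111
  node 5: 1111

11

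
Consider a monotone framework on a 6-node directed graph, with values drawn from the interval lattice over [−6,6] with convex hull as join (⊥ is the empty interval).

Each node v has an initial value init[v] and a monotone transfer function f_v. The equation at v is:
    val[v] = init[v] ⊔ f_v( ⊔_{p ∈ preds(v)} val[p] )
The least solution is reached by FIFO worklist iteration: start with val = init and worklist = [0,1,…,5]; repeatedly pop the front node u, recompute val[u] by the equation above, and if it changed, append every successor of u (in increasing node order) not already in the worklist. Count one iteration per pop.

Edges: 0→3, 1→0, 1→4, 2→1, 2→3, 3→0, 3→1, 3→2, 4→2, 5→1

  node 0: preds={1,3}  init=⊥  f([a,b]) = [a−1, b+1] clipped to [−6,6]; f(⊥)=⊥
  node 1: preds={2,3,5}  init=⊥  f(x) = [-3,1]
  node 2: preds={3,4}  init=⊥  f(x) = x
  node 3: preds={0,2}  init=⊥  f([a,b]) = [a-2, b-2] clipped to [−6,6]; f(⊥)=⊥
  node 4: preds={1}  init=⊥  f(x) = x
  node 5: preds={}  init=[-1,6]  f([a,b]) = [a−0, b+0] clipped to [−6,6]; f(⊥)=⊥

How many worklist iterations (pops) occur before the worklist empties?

14

Iteration log — 14 steps:
  step 1. node 0  ⊔preds=⊥  new=⊥  stable
  step 2. node 1  ⊔preds=[-1,6]  new=[-3,1]  old=⊥  +wl: 0
  step 3. node 2  ⊔preds=⊥  new=⊥  stable
  step 4. node 3  ⊔preds=⊥  new=⊥  stable
  step 5. node 4  ⊔preds=[-3,1]  new=[-3,1]  old=⊥  +wl: 2
  step 6. node 5  ⊔preds=⊥  new=[-1,6]  stable
  step 7. node 0  ⊔preds=[-3,1]  new=[-4,2]  old=⊥  +wl: 3
  step 8. node 2  ⊔preds=[-3,1]  new=[-3,1]  old=⊥  +wl: 1
  step 9. node 3  ⊔preds=[-4,2]  new=[-6,0]  old=⊥  +wl: 0,2
  step 10. node 1  ⊔preds=[-6,6]  new=[-3,1]  stable
  step 11. node 0  ⊔preds=[-6,1]  new=[-6,2]  old=[-4,2]  +wl: 3
  step 12. node 2  ⊔preds=[-6,1]  new=[-6,1]  old=[-3,1]  +wl: 1
  step 13. node 3  ⊔preds=[-6,2]  new=[-6,0]  stable
  step 14. node 1  ⊔preds=[-6,6]  new=[-3,1]  stable

Least fixpoint reached:
  node 0: [-6,2]
  node 1: [-3,1]
  node 2: [-6,1]
  node 3: [-6,0]
  node 4: [-3,1]
  node 5: [-1,6]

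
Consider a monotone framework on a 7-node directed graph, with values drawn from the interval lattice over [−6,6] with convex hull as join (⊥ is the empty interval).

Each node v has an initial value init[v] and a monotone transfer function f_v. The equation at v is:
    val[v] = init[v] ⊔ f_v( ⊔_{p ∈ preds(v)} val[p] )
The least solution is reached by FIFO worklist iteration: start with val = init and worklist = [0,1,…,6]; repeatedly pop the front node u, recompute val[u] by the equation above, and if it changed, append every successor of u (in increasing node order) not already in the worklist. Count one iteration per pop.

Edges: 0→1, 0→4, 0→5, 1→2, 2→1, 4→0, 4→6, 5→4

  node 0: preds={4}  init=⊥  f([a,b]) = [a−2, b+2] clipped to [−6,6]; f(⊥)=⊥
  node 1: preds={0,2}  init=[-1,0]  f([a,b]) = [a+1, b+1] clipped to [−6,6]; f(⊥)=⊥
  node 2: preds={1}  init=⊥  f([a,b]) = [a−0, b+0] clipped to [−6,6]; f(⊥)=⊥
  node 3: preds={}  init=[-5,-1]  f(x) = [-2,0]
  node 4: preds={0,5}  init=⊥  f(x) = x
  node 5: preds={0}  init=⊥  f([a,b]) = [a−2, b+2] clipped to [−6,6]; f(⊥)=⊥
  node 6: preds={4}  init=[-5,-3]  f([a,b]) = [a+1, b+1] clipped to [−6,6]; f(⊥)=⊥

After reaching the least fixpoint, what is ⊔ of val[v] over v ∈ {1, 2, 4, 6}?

[-5,6]

Worklist (20 pops):
  #1 pop 0: in=⊥ → ⊥ (no change)
  #2 pop 1: in=⊥ → [-1,0] (no change)
  #3 pop 2: in=[-1,0] → [-1,0] (was ⊥); enqueue [1]
  #4 pop 3: in=⊥ → [-5,0] (was [-5,-1]); enqueue []
  #5 pop 4: in=⊥ → ⊥ (no change)
  #6 pop 5: in=⊥ → ⊥ (no change)
  #7 pop 6: in=⊥ → [-5,-3] (no change)
  #8 pop 1: in=[-1,0] → [-1,1] (was [-1,0]); enqueue [2]
  #9 pop 2: in=[-1,1] → [-1,1] (was [-1,0]); enqueue [1]
  #10 pop 1: in=[-1,1] → [-1,2] (was [-1,1]); enqueue [2]
  #11 pop 2: in=[-1,2] → [-1,2] (was [-1,1]); enqueue [1]
  #12 pop 1: in=[-1,2] → [-1,3] (was [-1,2]); enqueue [2]
  #13 pop 2: in=[-1,3] → [-1,3] (was [-1,2]); enqueue [1]
  #14 pop 1: in=[-1,3] → [-1,4] (was [-1,3]); enqueue [2]
  #15 pop 2: in=[-1,4] → [-1,4] (was [-1,3]); enqueue [1]
  #16 pop 1: in=[-1,4] → [-1,5] (was [-1,4]); enqueue [2]
  #17 pop 2: in=[-1,5] → [-1,5] (was [-1,4]); enqueue [1]
  #18 pop 1: in=[-1,5] → [-1,6] (was [-1,5]); enqueue [2]
  #19 pop 2: in=[-1,6] → [-1,6] (was [-1,5]); enqueue [1]
  #20 pop 1: in=[-1,6] → [-1,6] (no change)

Fixpoint:
  val[0] = ⊥
  val[1] = [-1,6]
  val[2] = [-1,6]
  val[3] = [-5,0]
  val[4] = ⊥
  val[5] = ⊥
  val[6] = [-5,-3]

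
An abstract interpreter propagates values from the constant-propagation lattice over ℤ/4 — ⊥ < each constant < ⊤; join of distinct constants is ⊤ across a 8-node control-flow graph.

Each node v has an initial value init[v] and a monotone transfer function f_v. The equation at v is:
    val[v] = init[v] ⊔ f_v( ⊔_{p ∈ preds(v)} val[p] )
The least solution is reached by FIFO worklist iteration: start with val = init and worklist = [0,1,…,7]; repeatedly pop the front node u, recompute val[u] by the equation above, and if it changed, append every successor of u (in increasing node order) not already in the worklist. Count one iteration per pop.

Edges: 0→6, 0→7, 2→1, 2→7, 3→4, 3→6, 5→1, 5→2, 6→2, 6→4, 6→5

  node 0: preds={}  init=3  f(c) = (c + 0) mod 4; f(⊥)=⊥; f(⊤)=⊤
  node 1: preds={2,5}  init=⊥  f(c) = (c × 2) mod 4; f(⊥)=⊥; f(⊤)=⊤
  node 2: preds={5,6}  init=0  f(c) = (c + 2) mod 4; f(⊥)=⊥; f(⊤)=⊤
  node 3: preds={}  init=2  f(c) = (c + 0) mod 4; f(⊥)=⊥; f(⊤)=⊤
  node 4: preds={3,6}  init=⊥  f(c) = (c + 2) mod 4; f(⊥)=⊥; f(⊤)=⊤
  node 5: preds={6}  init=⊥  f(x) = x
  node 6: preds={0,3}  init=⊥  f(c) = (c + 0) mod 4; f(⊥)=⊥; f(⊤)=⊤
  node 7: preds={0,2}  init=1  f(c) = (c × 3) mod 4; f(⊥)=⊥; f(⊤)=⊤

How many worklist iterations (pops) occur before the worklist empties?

14

Iteration log — 14 steps:
  step 1. node 0  ⊔preds=⊥  new=3  stable
  step 2. node 1  ⊔preds=0  new=0  old=⊥  +wl: 
  step 3. node 2  ⊔preds=⊥  new=0  stable
  step 4. node 3  ⊔preds=⊥  new=2  stable
  step 5. node 4  ⊔preds=2  new=0  old=⊥  +wl: 
  step 6. node 5  ⊔preds=⊥  new=⊥  stable
  step 7. node 6  ⊔preds=⊤  new=⊤  old=⊥  +wl: 2,4,5
  step 8. node 7  ⊔preds=⊤  new=⊤  old=1  +wl: 
  step 9. node 2  ⊔preds=⊤  new=⊤  old=0  +wl: 1,7
  step 10. node 4  ⊔preds=⊤  new=⊤  old=0  +wl: 
  step 11. node 5  ⊔preds=⊤  new=⊤  old=⊥  +wl: 2
  step 12. node 1  ⊔preds=⊤  new=⊤  old=0  +wl: 
  step 13. node 7  ⊔preds=⊤  new=⊤  stable
  step 14. node 2  ⊔preds=⊤  new=⊤  stable

Least fixpoint reached:
  node 0: 3
  node 1: ⊤
  node 2: ⊤
  node 3: 2
  node 4: ⊤
  node 5: ⊤
  node 6: ⊤
  node 7: ⊤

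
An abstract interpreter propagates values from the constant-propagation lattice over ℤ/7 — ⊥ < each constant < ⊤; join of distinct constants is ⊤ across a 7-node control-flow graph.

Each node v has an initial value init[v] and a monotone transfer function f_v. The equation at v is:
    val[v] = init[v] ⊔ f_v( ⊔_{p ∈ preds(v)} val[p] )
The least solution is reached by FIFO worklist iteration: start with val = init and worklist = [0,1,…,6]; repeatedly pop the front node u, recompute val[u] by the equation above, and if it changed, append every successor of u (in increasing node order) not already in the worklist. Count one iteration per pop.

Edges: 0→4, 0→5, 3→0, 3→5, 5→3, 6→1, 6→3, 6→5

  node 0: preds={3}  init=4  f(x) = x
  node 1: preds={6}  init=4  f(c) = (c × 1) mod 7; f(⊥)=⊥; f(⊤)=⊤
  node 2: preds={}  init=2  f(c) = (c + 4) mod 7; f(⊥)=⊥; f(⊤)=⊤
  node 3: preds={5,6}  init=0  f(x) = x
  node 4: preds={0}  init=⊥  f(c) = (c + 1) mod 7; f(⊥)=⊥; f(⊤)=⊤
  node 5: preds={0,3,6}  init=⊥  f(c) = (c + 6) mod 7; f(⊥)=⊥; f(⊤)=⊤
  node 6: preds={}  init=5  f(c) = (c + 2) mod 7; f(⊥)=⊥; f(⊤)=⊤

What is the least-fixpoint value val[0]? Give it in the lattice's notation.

⊤

Worklist (9 pops):
  #1 pop 0: in=0 → ⊤ (was 4); enqueue []
  #2 pop 1: in=5 → ⊤ (was 4); enqueue []
  #3 pop 2: in=⊥ → 2 (no change)
  #4 pop 3: in=5 → ⊤ (was 0); enqueue [0]
  #5 pop 4: in=⊤ → ⊤ (was ⊥); enqueue []
  #6 pop 5: in=⊤ → ⊤ (was ⊥); enqueue [3]
  #7 pop 6: in=⊥ → 5 (no change)
  #8 pop 0: in=⊤ → ⊤ (no change)
  #9 pop 3: in=⊤ → ⊤ (no change)

Fixpoint:
  val[0] = ⊤
  val[1] = ⊤
  val[2] = 2
  val[3] = ⊤
  val[4] = ⊤
  val[5] = ⊤
  val[6] = 5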